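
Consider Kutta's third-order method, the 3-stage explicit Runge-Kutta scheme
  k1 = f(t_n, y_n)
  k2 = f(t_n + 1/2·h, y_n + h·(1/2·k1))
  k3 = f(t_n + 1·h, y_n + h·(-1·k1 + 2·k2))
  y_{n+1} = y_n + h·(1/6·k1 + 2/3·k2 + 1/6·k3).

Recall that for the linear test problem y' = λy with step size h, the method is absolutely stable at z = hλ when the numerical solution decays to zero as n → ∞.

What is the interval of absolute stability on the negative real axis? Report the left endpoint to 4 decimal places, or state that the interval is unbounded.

Test eqn y'=λy, z=hλ:
  order 3, 3-stage ⇒ R(z)=1+z+z^2/2+z^3/6
  (e.g. R(-0.87)=0.39870, |R|=0.39870)

Need |R(x)|<1, x<0.
x=-0.87: |R|=0.3987
|R(-2.83)|=1.6031 |R(-2.56)|=1.0794 |R(-1.12)|=0.2730
Bisect:
  x_lo=-3.3749 |R|=3.0865  x_hi=-0.3429 |R|=0.7092
  mid=-1.85887 |R|=0.20169 →hi
  mid=-2.61687 |R|=1.17958 →lo
  mid=-2.23787 |R|=0.60174 →hi
  mid=-2.42737 |R|=0.86503 →hi
  mid=-2.52212 |R|=1.01547 →lo
  mid=-2.47474 |R|=0.93860 →hi
  mid=-2.49843 |R|=0.97662 →hi
  mid=-2.51027 |R|=0.99594 →hi
  mid=-2.51619 |R|=1.00568 →lo
  ...
  [-2.51286,-2.51268] ⇒ x*=-2.5127
Interval (-2.5127, 0).

(-2.5127, 0).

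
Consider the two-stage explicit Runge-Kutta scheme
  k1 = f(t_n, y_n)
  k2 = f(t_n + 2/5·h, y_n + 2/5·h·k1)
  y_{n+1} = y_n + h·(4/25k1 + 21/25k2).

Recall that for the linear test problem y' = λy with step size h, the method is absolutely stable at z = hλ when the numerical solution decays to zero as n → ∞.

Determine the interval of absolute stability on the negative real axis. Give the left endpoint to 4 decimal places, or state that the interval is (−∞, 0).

z∈(-2.9762,0).

Set f=λy, z=hλ:
  k1=λy_n ⇒ h·k1=z·y_n;  k2=λ(1+2/5z)y_n ⇒ h·k2=z(1+2/5z)y_n
  y_{n+1}/y_n = 1 + 4/25z + 21/25z(1+2/5z) = 1 + z + 42/125z²
  so R(z) = 1 + z + 42/125z².

Solve |R(x)|<1 on ℝ⁻.
x=-1.61: |R|=0.2609
R=1: x+42/125x²=0 ⇒ x=−125/42=-2.9762; min R=1−1/(4·42/125)=0.2560>−1
Confirm numerically:
  x=-1.866: |R|=0.30394 <1
  x=-1.700: |R|=0.27104 <1
  x=-1.692: |R|=0.26992 <1
  x=-3.329: |R|=1.39463 >1
  x=-3.199: |R|=1.23949 >1
  x=-3.017: |R|=1.04137 >1
So |R|<1 on (-2.9762, 0).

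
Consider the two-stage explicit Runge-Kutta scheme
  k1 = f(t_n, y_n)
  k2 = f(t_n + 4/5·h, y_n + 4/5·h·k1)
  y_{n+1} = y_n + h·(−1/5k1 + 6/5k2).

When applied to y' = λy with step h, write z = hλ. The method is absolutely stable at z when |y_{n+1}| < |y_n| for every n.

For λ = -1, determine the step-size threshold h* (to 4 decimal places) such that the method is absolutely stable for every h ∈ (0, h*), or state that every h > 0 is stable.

(-1.0417,0); λ=-1 ⇒ h* = (25/24)/1 = 1.0417.

With y'=λy (z=hλ):
  k1=λy_n ⇒ h·k1=z·y_n;  k2=λ(1+4/5z)y_n ⇒ h·k2=z(1+4/5z)y_n
  y_{n+1}/y_n = 1 − 1/5z + 6/5z(1+4/5z) = 1 + z + 24/25z²
  ⇒ R(z) = 1 + z + 24/25z².

Find x<0 with |R(x)|<1.
x=-0.62: |R|=0.7490
R=1: x+24/25x²=0 ⇒ x=−25/24=-1.0417; min R=1−1/(4·24/25)=0.7396>−1
Confirm numerically:
  x=-0.973: |R|=0.93586 <1
  x=-0.944: |R|=0.91149 <1
  x=-0.715: |R|=0.77578 <1
  x=-0.706: |R|=0.77250 <1
  x=-1.337: |R|=1.37907 >1
  x=-1.127: |R|=1.09232 >1
So |R|<1 on (-1.0417, 0).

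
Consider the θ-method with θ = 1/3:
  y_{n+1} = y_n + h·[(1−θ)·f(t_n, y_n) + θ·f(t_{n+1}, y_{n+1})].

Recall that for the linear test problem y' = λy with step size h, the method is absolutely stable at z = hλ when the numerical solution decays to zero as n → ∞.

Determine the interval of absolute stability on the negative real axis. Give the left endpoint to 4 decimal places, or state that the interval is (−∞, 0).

Test eqn y'=λy, z=hλ:
  y_{n+1} = y_n + z·[2/3·y_n + 1/3·y_{n+1}] ⇒ (1 − 1/3z)y_{n+1} = (1 + 2/3z)y_n
  R(z) = (1 + 2/3z)/(1 − 1/3z).

Solve |R(x)|<1 on ℝ⁻.
x=-0.81: |R|=0.3622
R=−1: 1+2/3x = −1+1/3x ⇒ -1/3x=2 ⇒ x=2/(-1/3)=-6.0000
Confirm numerically:
  x=-4.290: |R|=0.76543 <1
  x=-4.254: |R|=0.75931 <1
  x=-2.681: |R|=0.41577 <1
  x=-6.560: |R|=1.05858 >1
  x=-6.239: |R|=1.02587 >1
  x=-6.104: |R|=1.01142 >1
Stable set (-6.0000, 0).

z∈(-6.0000,0).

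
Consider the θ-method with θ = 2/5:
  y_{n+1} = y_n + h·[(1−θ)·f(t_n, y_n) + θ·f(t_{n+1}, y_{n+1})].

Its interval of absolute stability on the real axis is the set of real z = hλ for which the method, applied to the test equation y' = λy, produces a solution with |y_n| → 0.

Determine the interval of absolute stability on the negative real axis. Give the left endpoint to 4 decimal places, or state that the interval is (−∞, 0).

Test eqn y'=λy, z=hλ:
  y_{n+1} = y_n + z·[3/5·y_n + 2/5·y_{n+1}] ⇒ (1 − 2/5z)y_{n+1} = (1 + 3/5z)y_n
  Hence R(z) = (1 + 3/5z)/(1 − 2/5z).

Solve |R(x)|<1 on ℝ⁻.
x=-0.52: |R|=0.5695
R=−1: 1+3/5x = −1+2/5x ⇒ -1/5x=2 ⇒ x=2/(-1/5)=-10.0000
Confirm numerically:
  x=-8.180: |R|=0.91479 <1
  x=-7.187: |R|=0.85481 <1
  x=-4.874: |R|=0.65243 <1
  x=-10.230: |R|=1.00903 >1
  x=-10.049: |R|=1.00195 >1
So |R|<1 on (-10.0000, 0).

(-10.0000, 0).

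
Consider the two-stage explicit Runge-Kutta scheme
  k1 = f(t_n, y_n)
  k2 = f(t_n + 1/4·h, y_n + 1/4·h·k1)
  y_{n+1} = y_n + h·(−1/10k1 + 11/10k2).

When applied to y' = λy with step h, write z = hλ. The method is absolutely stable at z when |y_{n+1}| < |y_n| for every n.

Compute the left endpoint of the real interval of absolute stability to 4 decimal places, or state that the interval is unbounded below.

z* = -3.6364.

Test eqn y'=λy, z=hλ:
  k1=λy_n ⇒ h·k1=z·y_n;  k2=λ(1+1/4z)y_n ⇒ h·k2=z(1+1/4z)y_n
  y_{n+1}/y_n = 1 − 1/10z + 11/10z(1+1/4z) = 1 + z + 11/40z²
  R(z) = 1 + z + 11/40z².

Find x<0 with |R(x)|<1.
x=-1.12: |R|=0.2250
R=1: x+11/40x²=0 ⇒ x=−40/11=-3.6364; min R=1−1/(4·11/40)=0.0909>−1
Confirm numerically:
  x=-3.616: |R|=0.97975 <1
  x=-3.485: |R|=0.85494 <1
  x=-1.884: |R|=0.09210 <1
  x=-1.792: |R|=0.09110 <1
  x=-4.007: |R|=1.40841 >1
  x=-3.780: |R|=1.14931 >1
So |R|<1 on (-3.6364, 0).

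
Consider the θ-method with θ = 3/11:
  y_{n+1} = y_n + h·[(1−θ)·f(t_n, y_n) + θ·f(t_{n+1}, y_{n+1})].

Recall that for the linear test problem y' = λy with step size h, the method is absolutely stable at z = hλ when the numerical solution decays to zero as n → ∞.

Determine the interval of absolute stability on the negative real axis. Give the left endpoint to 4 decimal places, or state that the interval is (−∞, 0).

(-4.4000, 0).

Set f=λy, z=hλ:
  y_{n+1} = y_n + z·[8/11·y_n + 3/11·y_{n+1}] ⇒ (1 − 3/11z)y_{n+1} = (1 + 8/11z)y_n
  so R(z) = (1 + 8/11z)/(1 − 3/11z).

Find x<0 with |R(x)|<1.
x=-1.35: |R|=0.0133
R=−1: 1+8/11x = −1+3/11x ⇒ -5/11x=2 ⇒ x=2/(-5/11)=-4.4000
Confirm numerically:
  x=-4.343: |R|=0.98814 <1
  x=-3.000: |R|=0.65000 <1
  x=-2.990: |R|=0.64697 <1
  x=-2.532: |R|=0.49774 <1
  x=-4.899: |R|=1.09709 >1
  x=-4.584: |R|=1.03717 >1
Interval (-4.4000, 0).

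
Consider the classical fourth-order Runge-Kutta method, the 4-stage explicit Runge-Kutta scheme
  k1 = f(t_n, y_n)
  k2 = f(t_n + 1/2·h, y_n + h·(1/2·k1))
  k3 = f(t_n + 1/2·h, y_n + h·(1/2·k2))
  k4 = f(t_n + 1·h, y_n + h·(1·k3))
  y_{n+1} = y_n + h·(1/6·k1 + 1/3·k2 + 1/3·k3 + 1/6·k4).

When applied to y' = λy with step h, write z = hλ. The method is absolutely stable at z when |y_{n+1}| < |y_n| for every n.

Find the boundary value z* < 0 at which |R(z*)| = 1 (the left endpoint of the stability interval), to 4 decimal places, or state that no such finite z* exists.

left endpoint -2.7853.

On y'=λy, z=hλ:
  order 4, 4-stage ⇒ R(z)=1+z+z^2/2+z^3/6+z^4/24
  (e.g. R(-0.74)=0.47876, |R|=0.47876)

Find x<0 with |R(x)|<1.
x=-0.74: |R|=0.4788
|R(-2.68)|=0.8525 |R(-1.33)|=0.2927 |R(-0.54)|=0.5831
Bisect:
  x_lo=-3.6498 |R|=3.3012  x_hi=-0.1851 |R|=0.8311
  mid=-1.91741 |R|=0.30912 →hi
  mid=-2.78359 |R|=0.99744 →hi
  mid=-3.21668 |R|=1.87053 →lo
  mid=-3.00014 |R|=1.37527 →lo
  mid=-2.89186 |R|=1.17293 →lo
  mid=-2.83773 |R|=1.08197 →lo
  mid=-2.81066 |R|=1.03892 →lo
  mid=-2.79713 |R|=1.01799 →lo
  ...
  [-2.78549,-2.78528] ⇒ x*=-2.7853
Stable set (-2.7853, 0).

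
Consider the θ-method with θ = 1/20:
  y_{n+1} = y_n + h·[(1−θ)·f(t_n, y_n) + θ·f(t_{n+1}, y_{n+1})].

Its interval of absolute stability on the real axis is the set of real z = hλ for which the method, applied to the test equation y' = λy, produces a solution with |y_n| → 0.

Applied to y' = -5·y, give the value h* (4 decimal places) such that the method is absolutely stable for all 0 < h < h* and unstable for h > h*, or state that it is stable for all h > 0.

(-2.2222,0); λ=-5 ⇒ h* = (20/9)/5 = 0.4444.

Set f=λy, z=hλ:
  y_{n+1} = y_n + z·[19/20·y_n + 1/20·y_{n+1}] ⇒ (1 − 1/20z)y_{n+1} = (1 + 19/20z)y_n
  Hence R(z) = (1 + 19/20z)/(1 − 1/20z).

Need |R(x)|<1, x<0.
x=-1.78: |R|=0.6345
R=−1: 1+19/20x = −1+1/20x ⇒ -9/10x=2 ⇒ x=2/(-9/10)=-2.2222
Confirm numerically:
  x=-2.079: |R|=0.88324 <1
  x=-1.219: |R|=0.14897 <1
  x=-1.022: |R|=0.02769 <1
  x=-2.651: |R|=1.34074 >1
  x=-2.627: |R|=1.32200 >1
  x=-2.250: |R|=1.02247 >1
Stable set (-2.2222, 0).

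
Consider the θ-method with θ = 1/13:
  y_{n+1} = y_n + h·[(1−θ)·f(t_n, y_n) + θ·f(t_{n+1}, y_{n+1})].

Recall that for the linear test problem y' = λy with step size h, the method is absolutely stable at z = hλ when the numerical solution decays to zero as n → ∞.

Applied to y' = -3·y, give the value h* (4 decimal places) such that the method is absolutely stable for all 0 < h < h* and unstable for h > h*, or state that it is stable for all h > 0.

(-2.3636,0); λ=-3 ⇒ h* = (26/11)/3 = 0.7879.

On y'=λy, z=hλ:
  y_{n+1} = y_n + z·[12/13·y_n + 1/13·y_{n+1}] ⇒ (1 − 1/13z)y_{n+1} = (1 + 12/13z)y_n
  Hence R(z) = (1 + 12/13z)/(1 − 1/13z).

Find x<0 with |R(x)|<1.
x=-1.35: |R|=0.2230
R=−1: 1+12/13x = −1+1/13x ⇒ -11/13x=2 ⇒ x=2/(-11/13)=-2.3636
Confirm numerically:
  x=-2.263: |R|=0.92747 <1
  x=-1.884: |R|=0.64553 <1
  x=-1.455: |R|=0.30854 <1
  x=-1.137: |R|=0.04555 <1
  x=-2.935: |R|=1.39441 >1
  x=-2.774: |R|=1.28617 >1
  x=-2.670: |R|=1.21506 >1
Stable set (-2.3636, 0).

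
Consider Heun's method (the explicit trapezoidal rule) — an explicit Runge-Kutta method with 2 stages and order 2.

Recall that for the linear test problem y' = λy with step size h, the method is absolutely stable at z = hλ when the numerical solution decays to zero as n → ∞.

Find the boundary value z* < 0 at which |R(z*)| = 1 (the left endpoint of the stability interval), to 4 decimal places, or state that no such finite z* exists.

left endpoint -2.0000.

Set f=λy, z=hλ:
  order 2, 2-stage ⇒ R(z)=1+z+z^2/2
  (e.g. R(-1.72)=0.75920, |R|=0.75920)

Find x<0 with |R(x)|<1.
x=-1.72: |R|=0.7592
|R(-1.31)|=0.5481 |R(-0.9)|=0.5050 |R(-0.72)|=0.5392
Bisect:
  x_lo=-2.3020 |R|=1.3477  x_hi=-0.1857 |R|=0.8316
  mid=-1.24386 |R|=0.52973 →hi
  mid=-1.77295 |R|=0.79872 →hi
  mid=-2.03749 |R|=1.03820 →lo
  mid=-1.90522 |R|=0.90971 →hi
  mid=-1.97136 |R|=0.97177 →hi
  mid=-2.00442 |R|=1.00443 →lo
  mid=-1.98789 |R|=0.98796 →hi
  mid=-1.99616 |R|=0.99616 →hi
  mid=-2.00029 |R|=1.00029 →lo
  mid=-1.99822 |R|=0.99823 →hi
  ...
  [-2.00003,-1.99990] ⇒ x*=-2.0000
Interval (-2.0000, 0).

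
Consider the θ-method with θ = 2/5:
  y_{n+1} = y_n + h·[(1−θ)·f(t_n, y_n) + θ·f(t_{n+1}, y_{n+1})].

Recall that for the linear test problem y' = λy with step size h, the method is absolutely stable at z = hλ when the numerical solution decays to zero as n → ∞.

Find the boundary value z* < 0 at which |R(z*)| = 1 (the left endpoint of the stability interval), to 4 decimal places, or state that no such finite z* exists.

With y'=λy (z=hλ):
  y_{n+1} = y_n + z·[3/5·y_n + 2/5·y_{n+1}] ⇒ (1 − 2/5z)y_{n+1} = (1 + 3/5z)y_n
  Hence R(z) = (1 + 3/5z)/(1 − 2/5z).

Need |R(x)|<1, x<0.
x=-1.45: |R|=0.0823
R=−1: 1+3/5x = −1+2/5x ⇒ -1/5x=2 ⇒ x=2/(-1/5)=-10.0000
Confirm numerically:
  x=-7.236: |R|=0.85805 <1
  x=-7.122: |R|=0.85045 <1
  x=-6.981: |R|=0.84079 <1
  x=-5.147: |R|=0.68269 <1
  x=-10.519: |R|=1.01993 >1
  x=-10.335: |R|=1.01305 >1
  x=-10.288: |R|=1.01126 >1
Interval (-10.0000, 0).

z* = -10.0000.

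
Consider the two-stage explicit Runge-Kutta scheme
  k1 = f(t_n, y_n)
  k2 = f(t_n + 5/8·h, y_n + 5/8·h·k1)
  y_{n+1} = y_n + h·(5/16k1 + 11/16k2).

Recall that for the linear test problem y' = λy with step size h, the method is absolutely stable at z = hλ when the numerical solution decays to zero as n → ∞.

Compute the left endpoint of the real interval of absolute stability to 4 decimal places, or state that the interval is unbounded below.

With y'=λy (z=hλ):
  k1=λy_n ⇒ h·k1=z·y_n;  k2=λ(1+5/8z)y_n ⇒ h·k2=z(1+5/8z)y_n
  y_{n+1}/y_n = 1 + 5/16z + 11/16z(1+5/8z) = 1 + z + 55/128z²
  so R(z) = 1 + z + 55/128z².

Find x<0 with |R(x)|<1.
x=-0.8: |R|=0.4750
R=1: x+55/128x²=0 ⇒ x=−128/55=-2.3273; min R=1−1/(4·55/128)=0.4182>−1
Confirm numerically:
  x=-2.152: |R|=0.83793 <1
  x=-1.815: |R|=0.60049 <1
  x=-1.656: |R|=0.52235 <1
  x=-2.921: |R|=1.74520 >1
  x=-2.405: |R|=1.08032 >1
  x=-2.375: |R|=1.04871 >1
So |R|<1 on (-2.3273, 0).

left endpoint -2.3273.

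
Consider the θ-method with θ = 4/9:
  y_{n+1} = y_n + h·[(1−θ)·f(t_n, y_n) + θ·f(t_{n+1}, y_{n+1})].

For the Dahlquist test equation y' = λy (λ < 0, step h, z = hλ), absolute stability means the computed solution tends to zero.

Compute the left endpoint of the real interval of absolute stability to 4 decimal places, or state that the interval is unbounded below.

With y'=λy (z=hλ):
  y_{n+1} = y_n + z·[5/9·y_n + 4/9·y_{n+1}] ⇒ (1 − 4/9z)y_{n+1} = (1 + 5/9z)y_n
  R(z) = (1 + 5/9z)/(1 − 4/9z).

Solve |R(x)|<1 on ℝ⁻.
x=-0.88: |R|=0.3674
R=−1: 1+5/9x = −1+4/9x ⇒ -1/9x=2 ⇒ x=2/(-1/9)=-18.0000
Confirm numerically:
  x=-16.621: |R|=0.98173 <1
  x=-7.739: |R|=0.74319 <1
  x=-7.201: |R|=0.71434 <1
  x=-18.453: |R|=1.00547 >1
  x=-18.040: |R|=1.00049 >1
So |R|<1 on (-18.0000, 0).

z* = -18.0000.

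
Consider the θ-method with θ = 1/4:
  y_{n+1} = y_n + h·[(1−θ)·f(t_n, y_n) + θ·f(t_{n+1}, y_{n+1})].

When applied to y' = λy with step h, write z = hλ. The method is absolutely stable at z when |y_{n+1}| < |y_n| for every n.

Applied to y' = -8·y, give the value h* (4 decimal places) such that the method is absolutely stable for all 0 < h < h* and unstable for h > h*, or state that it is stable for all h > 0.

(-4.0000,0); λ=-8 ⇒ h* = (4)/8 = 0.5000.

Test eqn y'=λy, z=hλ:
  y_{n+1} = y_n + z·[3/4·y_n + 1/4·y_{n+1}] ⇒ (1 − 1/4z)y_{n+1} = (1 + 3/4z)y_n
  R(z) = (1 + 3/4z)/(1 − 1/4z).

Boundary: |R(x)|=1, x<0.
x=-0.79: |R|=0.3403
R=−1: 1+3/4x = −1+1/4x ⇒ -1/2x=2 ⇒ x=2/(-1/2)=-4.0000
Confirm numerically:
  x=-3.000: |R|=0.71429 <1
  x=-2.863: |R|=0.66866 <1
  x=-1.990: |R|=0.32888 <1
  x=-4.532: |R|=1.12471 >1
  x=-4.297: |R|=1.07159 >1
So |R|<1 on (-4.0000, 0).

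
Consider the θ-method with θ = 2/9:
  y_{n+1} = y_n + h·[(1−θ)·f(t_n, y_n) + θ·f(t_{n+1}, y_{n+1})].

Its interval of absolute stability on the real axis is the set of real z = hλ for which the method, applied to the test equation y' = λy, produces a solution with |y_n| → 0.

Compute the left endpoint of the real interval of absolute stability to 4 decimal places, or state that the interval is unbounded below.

left endpoint -3.6000.

Set f=λy, z=hλ:
  y_{n+1} = y_n + z·[7/9·y_n + 2/9·y_{n+1}] ⇒ (1 − 2/9z)y_{n+1} = (1 + 7/9z)y_n
  R(z) = (1 + 7/9z)/(1 − 2/9z).

Find x<0 with |R(x)|<1.
x=-0.88: |R|=0.2639
R=−1: 1+7/9x = −1+2/9x ⇒ -5/9x=2 ⇒ x=2/(-5/9)=-3.6000
Confirm numerically:
  x=-3.442: |R|=0.95026 <1
  x=-3.090: |R|=0.83202 <1
  x=-2.164: |R|=0.46128 <1
  x=-1.900: |R|=0.33594 <1
  x=-4.120: |R|=1.15081 >1
  x=-3.856: |R|=1.07659 >1
  x=-3.627: |R|=1.00831 >1
Interval (-3.6000, 0).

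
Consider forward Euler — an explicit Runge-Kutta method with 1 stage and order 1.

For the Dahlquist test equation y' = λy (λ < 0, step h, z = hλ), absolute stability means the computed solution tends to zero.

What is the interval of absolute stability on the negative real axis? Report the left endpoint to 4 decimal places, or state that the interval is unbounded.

z∈(-2.0000,0).

On y'=λy, z=hλ:
  order 1, 1-stage ⇒ R(z)=1+z
  (e.g. R(-0.95)=0.05000, |R|=0.05000)

Boundary: |R(x)|=1, x<0.
x=-0.95: |R|=0.0500
|R(-2)|=1.0000 |R(-1.92)|=0.9200 |R(-0.69)|=0.3100
Bisect:
  x_lo=-2.4900 |R|=1.4900  x_hi=-0.0538 |R|=0.9462
  mid=-1.27189 |R|=0.27189 →hi
  mid=-1.88094 |R|=0.88094 →hi
  mid=-2.18546 |R|=1.18546 →lo
  mid=-2.03320 |R|=1.03320 →lo
  mid=-1.95707 |R|=0.95707 →hi
  mid=-1.99513 |R|=0.99513 →hi
  mid=-2.01416 |R|=1.01416 →lo
  ...
  [-2.00004,-1.99989] ⇒ x*=-2.0000
Interval (-2.0000, 0).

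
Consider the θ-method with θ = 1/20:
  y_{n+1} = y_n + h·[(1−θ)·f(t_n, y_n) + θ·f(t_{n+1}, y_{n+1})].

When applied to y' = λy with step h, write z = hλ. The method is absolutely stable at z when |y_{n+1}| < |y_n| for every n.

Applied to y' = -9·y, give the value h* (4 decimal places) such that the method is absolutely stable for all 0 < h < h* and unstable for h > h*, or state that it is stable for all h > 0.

On y'=λy, z=hλ:
  y_{n+1} = y_n + z·[19/20·y_n + 1/20·y_{n+1}] ⇒ (1 − 1/20z)y_{n+1} = (1 + 19/20z)y_n
  Hence R(z) = (1 + 19/20z)/(1 − 1/20z).

Solve |R(x)|<1 on ℝ⁻.
x=-0.47: |R|=0.5408
R=−1: 1+19/20x = −1+1/20x ⇒ -9/10x=2 ⇒ x=2/(-9/10)=-2.2222
Confirm numerically:
  x=-2.182: |R|=0.96736 <1
  x=-1.266: |R|=0.19063 <1
  x=-0.926: |R|=0.11498 <1
  x=-2.687: |R|=1.36876 >1
  x=-2.659: |R|=1.34697 >1
  x=-2.483: |R|=1.20878 >1
Stable set (-2.2222, 0).

(-2.2222,0); λ=-9 ⇒ h* = (20/9)/9 = 0.2469.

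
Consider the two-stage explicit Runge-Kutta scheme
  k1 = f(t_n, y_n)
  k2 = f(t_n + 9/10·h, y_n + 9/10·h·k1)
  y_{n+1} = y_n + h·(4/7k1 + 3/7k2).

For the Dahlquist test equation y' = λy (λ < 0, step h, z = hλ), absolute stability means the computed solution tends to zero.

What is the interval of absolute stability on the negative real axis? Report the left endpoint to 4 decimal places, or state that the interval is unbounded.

z∈(-2.5926,0).

With y'=λy (z=hλ):
  k1=λy_n ⇒ h·k1=z·y_n;  k2=λ(1+9/10z)y_n ⇒ h·k2=z(1+9/10z)y_n
  y_{n+1}/y_n = 1 + 4/7z + 3/7z(1+9/10z) = 1 + z + 27/70z²
  R(z) = 1 + z + 27/70z².

Need |R(x)|<1, x<0.
x=-1.77: |R|=0.4384
R=1: x+27/70x²=0 ⇒ x=−70/27=-2.5926; min R=1−1/(4·27/70)=0.3519>−1
Confirm numerically:
  x=-2.557: |R|=0.96490 <1
  x=-2.549: |R|=0.95714 <1
  x=-1.548: |R|=0.37629 <1
  x=-3.079: |R|=1.57766 >1
  x=-2.855: |R|=1.28897 >1
  x=-2.653: |R|=1.06181 >1
Interval (-2.5926, 0).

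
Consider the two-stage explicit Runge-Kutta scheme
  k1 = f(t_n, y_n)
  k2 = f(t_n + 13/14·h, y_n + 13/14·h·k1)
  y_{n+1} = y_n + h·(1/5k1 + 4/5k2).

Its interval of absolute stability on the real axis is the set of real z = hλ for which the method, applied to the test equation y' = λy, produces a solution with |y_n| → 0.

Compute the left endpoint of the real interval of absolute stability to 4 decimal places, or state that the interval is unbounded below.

left endpoint -1.3462.

Set f=λy, z=hλ:
  k1=λy_n ⇒ h·k1=z·y_n;  k2=λ(1+13/14z)y_n ⇒ h·k2=z(1+13/14z)y_n
  y_{n+1}/y_n = 1 + 1/5z + 4/5z(1+13/14z) = 1 + z + 26/35z²
  so R(z) = 1 + z + 26/35z².

Solve |R(x)|<1 on ℝ⁻.
x=-0.73: |R|=0.6659
R=1: x+26/35x²=0 ⇒ x=−35/26=-1.3462; min R=1−1/(4·26/35)=0.6635>−1
Confirm numerically:
  x=-1.308: |R|=0.96293 <1
  x=-1.228: |R|=0.89222 <1
  x=-0.905: |R|=0.70342 <1
  x=-1.890: |R|=1.76356 >1
  x=-1.516: |R|=1.19128 >1
  x=-1.387: |R|=1.04209 >1
Interval (-1.3462, 0).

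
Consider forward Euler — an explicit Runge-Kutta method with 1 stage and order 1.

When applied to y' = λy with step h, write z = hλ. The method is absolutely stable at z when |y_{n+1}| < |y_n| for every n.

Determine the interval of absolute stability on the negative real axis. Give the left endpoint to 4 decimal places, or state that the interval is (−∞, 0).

On y'=λy, z=hλ:
  order 1, 1-stage ⇒ R(z)=1+z
  (e.g. R(-0.8)=0.20000, |R|=0.20000)

Need |R(x)|<1, x<0.
x=-0.8: |R|=0.2000
|R(-1.84)|=0.8400 |R(-1.05)|=0.0500 |R(-0.76)|=0.2400
Bisect:
  x_lo=-2.5990 |R|=1.5990  x_hi=-0.2004 |R|=0.7996
  mid=-1.39971 |R|=0.39971 →hi
  mid=-1.99935 |R|=0.99935 →hi
  mid=-2.29917 |R|=1.29917 →lo
  mid=-2.14926 |R|=1.14926 →lo
  mid=-2.07430 |R|=1.07430 →lo
  mid=-2.03683 |R|=1.03683 →lo
  mid=-2.01809 |R|=1.01809 →lo
  ...
  [-2.00008,-1.99993] ⇒ x*=-2.0000
Stable set (-2.0000, 0).

(-2.0000, 0).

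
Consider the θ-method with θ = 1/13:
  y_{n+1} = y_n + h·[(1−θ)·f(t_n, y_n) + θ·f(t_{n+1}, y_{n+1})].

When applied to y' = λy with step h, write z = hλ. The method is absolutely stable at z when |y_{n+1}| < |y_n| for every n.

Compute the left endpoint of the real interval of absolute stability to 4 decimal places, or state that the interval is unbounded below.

z* = -2.3636.

On y'=λy, z=hλ:
  y_{n+1} = y_n + z·[12/13·y_n + 1/13·y_{n+1}] ⇒ (1 − 1/13z)y_{n+1} = (1 + 12/13z)y_n
  Hence R(z) = (1 + 12/13z)/(1 − 1/13z).

Need |R(x)|<1, x<0.
x=-0.64: |R|=0.3900
R=−1: 1+12/13x = −1+1/13x ⇒ -11/13x=2 ⇒ x=2/(-11/13)=-2.3636
Confirm numerically:
  x=-1.656: |R|=0.46889 <1
  x=-1.524: |R|=0.36409 <1
  x=-1.046: |R|=0.03190 <1
  x=-2.724: |R|=1.25210 >1
  x=-2.707: |R|=1.24047 >1
  x=-2.567: |R|=1.14370 >1
So |R|<1 on (-2.3636, 0).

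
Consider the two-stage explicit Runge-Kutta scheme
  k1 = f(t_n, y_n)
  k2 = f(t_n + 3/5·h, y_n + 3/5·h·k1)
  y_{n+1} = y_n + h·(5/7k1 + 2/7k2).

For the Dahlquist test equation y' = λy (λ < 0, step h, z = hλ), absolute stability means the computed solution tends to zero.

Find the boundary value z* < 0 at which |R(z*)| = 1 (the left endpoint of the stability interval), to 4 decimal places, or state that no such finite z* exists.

On y'=λy, z=hλ:
  k1=λy_n ⇒ h·k1=z·y_n;  k2=λ(1+3/5z)y_n ⇒ h·k2=z(1+3/5z)y_n
  y_{n+1}/y_n = 1 + 5/7z + 2/7z(1+3/5z) = 1 + z + 6/35z²
  ⇒ R(z) = 1 + z + 6/35z².

Find x<0 with |R(x)|<1.
x=-1.63: |R|=0.1745
R=1: x+6/35x²=0 ⇒ x=−35/6=-5.8333; min R=1−1/(4·6/35)=-0.4583>−1
Confirm numerically:
  x=-5.682: |R|=0.85259 <1
  x=-4.502: |R|=0.02749 <1
  x=-2.407: |R|=0.41380 <1
  x=-6.189: |R|=1.37735 >1
  x=-6.028: |R|=1.20116 >1
So |R|<1 on (-5.8333, 0).

left endpoint -5.8333.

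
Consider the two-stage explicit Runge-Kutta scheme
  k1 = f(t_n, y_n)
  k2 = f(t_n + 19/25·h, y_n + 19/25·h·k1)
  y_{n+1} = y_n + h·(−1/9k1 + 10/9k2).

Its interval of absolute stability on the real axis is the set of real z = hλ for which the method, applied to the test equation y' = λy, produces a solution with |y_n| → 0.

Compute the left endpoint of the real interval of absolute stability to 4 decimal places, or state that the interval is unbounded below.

z* = -1.1842.

On y'=λy, z=hλ:
  k1=λy_n ⇒ h·k1=z·y_n;  k2=λ(1+19/25z)y_n ⇒ h·k2=z(1+19/25z)y_n
  y_{n+1}/y_n = 1 − 1/9z + 10/9z(1+19/25z) = 1 + z + 38/45z²
  R(z) = 1 + z + 38/45z².

Solve |R(x)|<1 on ℝ⁻.
x=-0.88: |R|=0.7739
R=1: x+38/45x²=0 ⇒ x=−45/38=-1.1842; min R=1−1/(4·38/45)=0.7039>−1
Confirm numerically:
  x=-1.138: |R|=0.95559 <1
  x=-0.917: |R|=0.79308 <1
  x=-0.563: |R|=0.70466 <1
  x=-0.523: |R|=0.70798 <1
  x=-1.356: |R|=1.19671 >1
  x=-1.271: |R|=1.09315 >1
Stable set (-1.1842, 0).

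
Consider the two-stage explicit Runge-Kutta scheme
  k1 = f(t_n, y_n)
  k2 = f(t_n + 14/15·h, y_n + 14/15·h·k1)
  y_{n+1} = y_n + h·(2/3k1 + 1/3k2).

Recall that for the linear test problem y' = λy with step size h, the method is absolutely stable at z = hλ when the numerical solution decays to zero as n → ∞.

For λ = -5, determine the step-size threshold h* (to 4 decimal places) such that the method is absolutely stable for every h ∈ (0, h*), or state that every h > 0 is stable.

(-3.2143,0); λ=-5 ⇒ h* = (45/14)/5 = 0.6429.

Test eqn y'=λy, z=hλ:
  k1=λy_n ⇒ h·k1=z·y_n;  k2=λ(1+14/15z)y_n ⇒ h·k2=z(1+14/15z)y_n
  y_{n+1}/y_n = 1 + 2/3z + 1/3z(1+14/15z) = 1 + z + 14/45z²
  Hence R(z) = 1 + z + 14/45z².

Boundary: |R(x)|=1, x<0.
x=-0.68: |R|=0.4639
R=1: x+14/45x²=0 ⇒ x=−45/14=-3.2143; min R=1−1/(4·14/45)=0.1964>−1
Confirm numerically:
  x=-3.048: |R|=0.84232 <1
  x=-2.919: |R|=0.73184 <1
  x=-2.528: |R|=0.46024 <1
  x=-1.950: |R|=0.23300 <1
  x=-3.774: |R|=1.65718 >1
  x=-3.733: |R|=1.60242 >1
Stable set (-3.2143, 0).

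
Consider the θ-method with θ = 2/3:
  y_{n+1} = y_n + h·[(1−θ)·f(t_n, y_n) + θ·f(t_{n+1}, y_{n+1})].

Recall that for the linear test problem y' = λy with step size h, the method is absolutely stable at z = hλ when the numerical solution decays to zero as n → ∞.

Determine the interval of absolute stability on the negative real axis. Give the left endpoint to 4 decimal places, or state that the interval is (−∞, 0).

On y'=λy, z=hλ:
  y_{n+1} = y_n + z·[1/3·y_n + 2/3·y_{n+1}] ⇒ (1 − 2/3z)y_{n+1} = (1 + 1/3z)y_n
  R(z) = (1 + 1/3z)/(1 − 2/3z).

Solve |R(x)|<1 on ℝ⁻.
x=-1.36: |R|=0.2867
x=-2: |R|=0.1429
x=-10: |R|=0.3043
x=-100: |R|=0.4778
θ=2/3≥1/2 ⇒ |1+1/3x|<|1−2/3x| ∀x<0 ⇒ interval (−∞,0).

interval (−∞, 0).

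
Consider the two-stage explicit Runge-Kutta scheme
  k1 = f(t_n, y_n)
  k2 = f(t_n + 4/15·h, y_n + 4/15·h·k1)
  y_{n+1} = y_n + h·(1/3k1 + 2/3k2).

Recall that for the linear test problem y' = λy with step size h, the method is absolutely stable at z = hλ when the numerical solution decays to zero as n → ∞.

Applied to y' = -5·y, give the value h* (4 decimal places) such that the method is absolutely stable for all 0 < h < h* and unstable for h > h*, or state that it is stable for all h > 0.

Set f=λy, z=hλ:
  k1=λy_n ⇒ h·k1=z·y_n;  k2=λ(1+4/15z)y_n ⇒ h·k2=z(1+4/15z)y_n
  y_{n+1}/y_n = 1 + 1/3z + 2/3z(1+4/15z) = 1 + z + 8/45z²
  so R(z) = 1 + z + 8/45z².

Solve |R(x)|<1 on ℝ⁻.
x=-1.72: |R|=0.1941
R=1: x+8/45x²=0 ⇒ x=−45/8=-5.6250; min R=1−1/(4·8/45)=-0.4062>−1
Confirm numerically:
  x=-4.488: |R|=0.09283 <1
  x=-3.847: |R|=0.21599 <1
  x=-3.193: |R|=0.38051 <1
  x=-6.127: |R|=1.54680 >1
  x=-5.795: |R|=1.17514 >1
So |R|<1 on (-5.6250, 0).

(-5.6250,0); λ=-5 ⇒ h* = (45/8)/5 = 1.1250.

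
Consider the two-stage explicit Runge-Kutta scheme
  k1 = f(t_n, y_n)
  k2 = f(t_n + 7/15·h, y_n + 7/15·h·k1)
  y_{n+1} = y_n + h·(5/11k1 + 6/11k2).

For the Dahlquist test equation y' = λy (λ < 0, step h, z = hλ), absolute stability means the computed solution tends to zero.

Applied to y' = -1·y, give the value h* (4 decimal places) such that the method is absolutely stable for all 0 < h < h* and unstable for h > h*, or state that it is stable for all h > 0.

(-3.9286,0); λ=-1 ⇒ h* = (55/14)/1 = 3.9286.

On y'=λy, z=hλ:
  k1=λy_n ⇒ h·k1=z·y_n;  k2=λ(1+7/15z)y_n ⇒ h·k2=z(1+7/15z)y_n
  y_{n+1}/y_n = 1 + 5/11z + 6/11z(1+7/15z) = 1 + z + 14/55z²
  R(z) = 1 + z + 14/55z².

Solve |R(x)|<1 on ℝ⁻.
x=-1.39: |R|=0.1018
R=1: x+14/55x²=0 ⇒ x=−55/14=-3.9286; min R=1−1/(4·14/55)=0.0179>−1
Confirm numerically:
  x=-2.752: |R|=0.17580 <1
  x=-2.666: |R|=0.14320 <1
  x=-1.813: |R|=0.02368 <1
  x=-1.656: |R|=0.04205 <1
  x=-4.305: |R|=1.41250 >1
  x=-4.265: |R|=1.36524 >1
Stable set (-3.9286, 0).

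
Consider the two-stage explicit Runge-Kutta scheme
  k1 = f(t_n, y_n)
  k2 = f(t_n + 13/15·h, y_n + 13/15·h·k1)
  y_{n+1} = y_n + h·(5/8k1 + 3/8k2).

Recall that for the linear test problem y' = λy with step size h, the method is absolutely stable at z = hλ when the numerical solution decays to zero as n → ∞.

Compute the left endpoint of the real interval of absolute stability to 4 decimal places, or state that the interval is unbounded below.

left endpoint -3.0769.

On y'=λy, z=hλ:
  k1=λy_n ⇒ h·k1=z·y_n;  k2=λ(1+13/15z)y_n ⇒ h·k2=z(1+13/15z)y_n
  y_{n+1}/y_n = 1 + 5/8z + 3/8z(1+13/15z) = 1 + z + 13/40z²
  R(z) = 1 + z + 13/40z².

Need |R(x)|<1, x<0.
x=-0.83: |R|=0.3939
R=1: x+13/40x²=0 ⇒ x=−40/13=-3.0769; min R=1−1/(4·13/40)=0.2308>−1
Confirm numerically:
  x=-2.678: |R|=0.65280 <1
  x=-1.877: |R|=0.26802 <1
  x=-1.460: |R|=0.23277 <1
  x=-3.341: |R|=1.28674 >1
  x=-3.301: |R|=1.24040 >1
Stable set (-3.0769, 0).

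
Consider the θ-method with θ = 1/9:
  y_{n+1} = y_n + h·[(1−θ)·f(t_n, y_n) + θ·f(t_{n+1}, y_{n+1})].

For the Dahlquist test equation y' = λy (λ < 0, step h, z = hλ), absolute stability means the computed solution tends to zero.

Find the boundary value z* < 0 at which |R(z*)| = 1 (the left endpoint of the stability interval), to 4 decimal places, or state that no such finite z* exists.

With y'=λy (z=hλ):
  y_{n+1} = y_n + z·[8/9·y_n + 1/9·y_{n+1}] ⇒ (1 − 1/9z)y_{n+1} = (1 + 8/9z)y_n
  R(z) = (1 + 8/9z)/(1 − 1/9z).

Solve |R(x)|<1 on ℝ⁻.
x=-1.64: |R|=0.3872
R=−1: 1+8/9x = −1+1/9x ⇒ -7/9x=2 ⇒ x=2/(-7/9)=-2.5714
Confirm numerically:
  x=-2.049: |R|=0.66902 <1
  x=-1.700: |R|=0.42991 <1
  x=-1.245: |R|=0.09370 <1
  x=-3.136: |R|=1.32564 >1
  x=-2.842: |R|=1.15994 >1
So |R|<1 on (-2.5714, 0).

z* = -2.5714.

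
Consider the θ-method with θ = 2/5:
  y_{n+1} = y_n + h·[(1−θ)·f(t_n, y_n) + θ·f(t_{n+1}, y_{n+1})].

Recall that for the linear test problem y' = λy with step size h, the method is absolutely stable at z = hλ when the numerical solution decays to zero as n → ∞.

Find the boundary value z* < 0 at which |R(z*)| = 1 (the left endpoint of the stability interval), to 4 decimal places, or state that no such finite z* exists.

z* = -10.0000.

Set f=λy, z=hλ:
  y_{n+1} = y_n + z·[3/5·y_n + 2/5·y_{n+1}] ⇒ (1 − 2/5z)y_{n+1} = (1 + 3/5z)y_n
  Hence R(z) = (1 + 3/5z)/(1 − 2/5z).

Find x<0 with |R(x)|<1.
x=-1.24: |R|=0.1711
R=−1: 1+3/5x = −1+2/5x ⇒ -1/5x=2 ⇒ x=2/(-1/5)=-10.0000
Confirm numerically:
  x=-8.728: |R|=0.94336 <1
  x=-5.827: |R|=0.74943 <1
  x=-5.758: |R|=0.74316 <1
  x=-10.398: |R|=1.01543 >1
  x=-10.154: |R|=1.00609 >1
  x=-10.093: |R|=1.00369 >1
Interval (-10.0000, 0).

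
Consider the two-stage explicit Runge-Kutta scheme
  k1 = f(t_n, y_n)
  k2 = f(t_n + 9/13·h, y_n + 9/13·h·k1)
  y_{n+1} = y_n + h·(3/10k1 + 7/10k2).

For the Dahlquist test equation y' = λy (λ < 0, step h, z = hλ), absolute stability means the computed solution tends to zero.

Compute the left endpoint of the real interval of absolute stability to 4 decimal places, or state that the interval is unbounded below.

Test eqn y'=λy, z=hλ:
  k1=λy_n ⇒ h·k1=z·y_n;  k2=λ(1+9/13z)y_n ⇒ h·k2=z(1+9/13z)y_n
  y_{n+1}/y_n = 1 + 3/10z + 7/10z(1+9/13z) = 1 + z + 63/130z²
  ⇒ R(z) = 1 + z + 63/130z².

Need |R(x)|<1, x<0.
x=-0.44: |R|=0.6538
R=1: x+63/130x²=0 ⇒ x=−130/63=-2.0635; min R=1−1/(4·63/130)=0.4841>−1
Confirm numerically:
  x=-1.914: |R|=0.86134 <1
  x=-1.883: |R|=0.83530 <1
  x=-1.215: |R|=0.50040 <1
  x=-2.120: |R|=1.05806 >1
  x=-2.110: |R|=1.04756 >1
Stable set (-2.0635, 0).

left endpoint -2.0635.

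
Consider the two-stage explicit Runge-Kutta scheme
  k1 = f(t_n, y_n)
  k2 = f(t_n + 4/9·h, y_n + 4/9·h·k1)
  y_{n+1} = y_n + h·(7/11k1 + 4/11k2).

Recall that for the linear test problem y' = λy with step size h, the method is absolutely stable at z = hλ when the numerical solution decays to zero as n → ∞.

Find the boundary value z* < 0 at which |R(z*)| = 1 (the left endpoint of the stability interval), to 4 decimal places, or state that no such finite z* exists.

left endpoint -6.1875.

On y'=λy, z=hλ:
  k1=λy_n ⇒ h·k1=z·y_n;  k2=λ(1+4/9z)y_n ⇒ h·k2=z(1+4/9z)y_n
  y_{n+1}/y_n = 1 + 7/11z + 4/11z(1+4/9z) = 1 + z + 16/99z²
  Hence R(z) = 1 + z + 16/99z².

Boundary: |R(x)|=1, x<0.
x=-1.54: |R|=0.1567
R=1: x+16/99x²=0 ⇒ x=−99/16=-6.1875; min R=1−1/(4·16/99)=-0.5469>−1
Confirm numerically:
  x=-4.967: |R|=0.02025 <1
  x=-2.905: |R|=0.54112 <1
  x=-2.830: |R|=0.53563 <1
  x=-2.563: |R|=0.50135 <1
  x=-6.737: |R|=1.59830 >1
  x=-6.401: |R|=1.22087 >1
  x=-6.375: |R|=1.19318 >1
Interval (-6.1875, 0).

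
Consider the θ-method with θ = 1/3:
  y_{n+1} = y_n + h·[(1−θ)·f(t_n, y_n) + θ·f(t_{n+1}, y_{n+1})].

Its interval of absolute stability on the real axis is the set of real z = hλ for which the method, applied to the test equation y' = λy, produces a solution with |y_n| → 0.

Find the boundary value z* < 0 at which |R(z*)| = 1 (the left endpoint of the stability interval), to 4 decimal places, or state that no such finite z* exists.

z* = -6.0000.

With y'=λy (z=hλ):
  y_{n+1} = y_n + z·[2/3·y_n + 1/3·y_{n+1}] ⇒ (1 − 1/3z)y_{n+1} = (1 + 2/3z)y_n
  R(z) = (1 + 2/3z)/(1 − 1/3z).

Find x<0 with |R(x)|<1.
x=-0.84: |R|=0.3437
R=−1: 1+2/3x = −1+1/3x ⇒ -1/3x=2 ⇒ x=2/(-1/3)=-6.0000
Confirm numerically:
  x=-4.893: |R|=0.85975 <1
  x=-4.431: |R|=0.78886 <1
  x=-3.774: |R|=0.67139 <1
  x=-6.315: |R|=1.03382 >1
  x=-6.227: |R|=1.02460 >1
  x=-6.084: |R|=1.00925 >1
Interval (-6.0000, 0).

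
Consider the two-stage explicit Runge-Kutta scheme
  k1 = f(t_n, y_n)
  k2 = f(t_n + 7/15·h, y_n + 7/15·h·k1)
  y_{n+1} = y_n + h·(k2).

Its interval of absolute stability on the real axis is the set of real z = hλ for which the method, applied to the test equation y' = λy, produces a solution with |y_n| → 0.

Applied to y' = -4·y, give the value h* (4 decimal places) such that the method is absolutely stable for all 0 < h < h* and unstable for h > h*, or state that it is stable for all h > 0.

(-2.1429,0); λ=-4 ⇒ h* = (15/7)/4 = 0.5357.

With y'=λy (z=hλ):
  k1=λy_n ⇒ h·k1=z·y_n;  k2=λ(1+7/15z)y_n ⇒ h·k2=z(1+7/15z)y_n
  y_{n+1}/y_n = 1 + z(1+7/15z) = 1 + z + 7/15z²
  Hence R(z) = 1 + z + 7/15z².

Find x<0 with |R(x)|<1.
x=-1.19: |R|=0.4708
R=1: x+7/15x²=0 ⇒ x=−15/7=-2.1429; min R=1−1/(4·7/15)=0.4643>−1
Confirm numerically:
  x=-1.556: |R|=0.57386 <1
  x=-1.467: |R|=0.53731 <1
  x=-1.121: |R|=0.46543 <1
  x=-0.987: |R|=0.46761 <1
  x=-2.549: |R|=1.48312 >1
  x=-2.447: |R|=1.34731 >1
Interval (-2.1429, 0).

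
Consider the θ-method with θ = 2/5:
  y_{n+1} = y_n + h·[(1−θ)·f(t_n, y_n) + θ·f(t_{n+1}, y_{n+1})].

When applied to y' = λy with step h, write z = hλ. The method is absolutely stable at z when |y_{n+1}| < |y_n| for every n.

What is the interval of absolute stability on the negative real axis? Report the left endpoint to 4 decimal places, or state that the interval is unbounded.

Test eqn y'=λy, z=hλ:
  y_{n+1} = y_n + z·[3/5·y_n + 2/5·y_{n+1}] ⇒ (1 − 2/5z)y_{n+1} = (1 + 3/5z)y_n
  ⇒ R(z) = (1 + 3/5z)/(1 − 2/5z).

Need |R(x)|<1, x<0.
x=-0.43: |R|=0.6331
R=−1: 1+3/5x = −1+2/5x ⇒ -1/5x=2 ⇒ x=2/(-1/5)=-10.0000
Confirm numerically:
  x=-9.553: |R|=0.98146 <1
  x=-9.118: |R|=0.96204 <1
  x=-6.237: |R|=0.78465 <1
  x=-10.598: |R|=1.02283 >1
  x=-10.193: |R|=1.00760 >1
Stable set (-10.0000, 0).

z∈(-10.0000,0).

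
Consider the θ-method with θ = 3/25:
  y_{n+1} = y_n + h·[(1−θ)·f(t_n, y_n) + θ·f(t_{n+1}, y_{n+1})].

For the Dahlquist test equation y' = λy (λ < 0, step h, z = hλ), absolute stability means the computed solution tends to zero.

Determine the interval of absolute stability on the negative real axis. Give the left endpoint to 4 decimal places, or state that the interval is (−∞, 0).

With y'=λy (z=hλ):
  y_{n+1} = y_n + z·[22/25·y_n + 3/25·y_{n+1}] ⇒ (1 − 3/25z)y_{n+1} = (1 + 22/25z)y_n
  Hence R(z) = (1 + 22/25z)/(1 − 3/25z).

Find x<0 with |R(x)|<1.
x=-1.31: |R|=0.1320
R=−1: 1+22/25x = −1+3/25x ⇒ -19/25x=2 ⇒ x=2/(-19/25)=-2.6316
Confirm numerically:
  x=-2.490: |R|=0.91715 <1
  x=-2.233: |R|=0.76110 <1
  x=-1.618: |R|=0.35493 <1
  x=-3.016: |R|=1.21452 >1
  x=-2.754: |R|=1.06993 >1
So |R|<1 on (-2.6316, 0).

z∈(-2.6316,0).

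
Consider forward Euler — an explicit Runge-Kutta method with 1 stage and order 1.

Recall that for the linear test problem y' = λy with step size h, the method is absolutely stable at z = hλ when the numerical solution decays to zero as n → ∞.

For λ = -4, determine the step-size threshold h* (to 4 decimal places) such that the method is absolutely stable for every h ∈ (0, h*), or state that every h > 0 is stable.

On y'=λy, z=hλ:
  order 1, 1-stage ⇒ R(z)=1+z
  (e.g. R(-1.21)=-0.21000, |R|=0.21000)

Boundary: |R(x)|=1, x<0.
x=-1.21: |R|=0.2100
|R(-2.04)|=1.0400 |R(-1.92)|=0.9200 |R(-1.66)|=0.6600
Bisect:
  x_lo=-2.5765 |R|=1.5765  x_hi=-0.2327 |R|=0.7673
  mid=-1.40458 |R|=0.40458 →hi
  mid=-1.99053 |R|=0.99053 →hi
  mid=-2.28350 |R|=1.28350 →lo
  mid=-2.13701 |R|=1.13701 →lo
  mid=-2.06377 |R|=1.06377 →lo
  mid=-2.02715 |R|=1.02715 →lo
  mid=-2.00884 |R|=1.00884 →lo
  mid=-1.99968 |R|=0.99968 →hi
  ...
  [-2.00011,-1.99997] ⇒ x*=-2.0000
Interval (-2.0000, 0).

(-2.0000,0); λ=-4 ⇒ h* = 0.5000.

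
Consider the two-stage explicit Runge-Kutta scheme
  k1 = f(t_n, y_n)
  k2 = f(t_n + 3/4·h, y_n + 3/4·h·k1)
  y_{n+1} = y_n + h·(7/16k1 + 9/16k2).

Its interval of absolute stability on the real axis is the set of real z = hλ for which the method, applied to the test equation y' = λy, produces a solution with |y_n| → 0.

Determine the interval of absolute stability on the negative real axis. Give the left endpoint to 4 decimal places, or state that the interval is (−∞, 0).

z∈(-2.3704,0).

On y'=λy, z=hλ:
  k1=λy_n ⇒ h·k1=z·y_n;  k2=λ(1+3/4z)y_n ⇒ h·k2=z(1+3/4z)y_n
  y_{n+1}/y_n = 1 + 7/16z + 9/16z(1+3/4z) = 1 + z + 27/64z²
  Hence R(z) = 1 + z + 27/64z².

Boundary: |R(x)|=1, x<0.
x=-0.57: |R|=0.5671
R=1: x+27/64x²=0 ⇒ x=−64/27=-2.3704; min R=1−1/(4·27/64)=0.4074>−1
Confirm numerically:
  x=-2.039: |R|=0.71495 <1
  x=-1.423: |R|=0.43127 <1
  x=-1.126: |R|=0.40889 <1
  x=-2.553: |R|=1.19670 >1
  x=-2.532: |R|=1.17265 >1
Interval (-2.3704, 0).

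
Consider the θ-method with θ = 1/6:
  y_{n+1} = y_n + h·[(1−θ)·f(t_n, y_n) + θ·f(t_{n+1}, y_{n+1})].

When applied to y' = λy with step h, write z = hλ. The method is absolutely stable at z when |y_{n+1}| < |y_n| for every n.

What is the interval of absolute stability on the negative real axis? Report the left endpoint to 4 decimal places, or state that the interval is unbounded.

With y'=λy (z=hλ):
  y_{n+1} = y_n + z·[5/6·y_n + 1/6·y_{n+1}] ⇒ (1 − 1/6z)y_{n+1} = (1 + 5/6z)y_n
  so R(z) = (1 + 5/6z)/(1 − 1/6z).

Boundary: |R(x)|=1, x<0.
x=-0.54: |R|=0.5046
R=−1: 1+5/6x = −1+1/6x ⇒ -2/3x=2 ⇒ x=2/(-2/3)=-3.0000
Confirm numerically:
  x=-2.403: |R|=0.71582 <1
  x=-1.593: |R|=0.25879 <1
  x=-1.350: |R|=0.10204 <1
  x=-3.316: |R|=1.13568 >1
  x=-3.169: |R|=1.07373 >1
Interval (-3.0000, 0).

(-3.0000, 0).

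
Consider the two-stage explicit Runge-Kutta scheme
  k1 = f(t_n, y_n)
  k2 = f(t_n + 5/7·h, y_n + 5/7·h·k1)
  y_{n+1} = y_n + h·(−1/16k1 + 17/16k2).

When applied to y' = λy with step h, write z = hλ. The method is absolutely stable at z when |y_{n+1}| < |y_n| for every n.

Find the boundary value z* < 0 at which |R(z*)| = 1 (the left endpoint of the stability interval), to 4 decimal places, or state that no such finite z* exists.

z* = -1.3176.

With y'=λy (z=hλ):
  k1=λy_n ⇒ h·k1=z·y_n;  k2=λ(1+5/7z)y_n ⇒ h·k2=z(1+5/7z)y_n
  y_{n+1}/y_n = 1 − 1/16z + 17/16z(1+5/7z) = 1 + z + 85/112z²
  so R(z) = 1 + z + 85/112z².

Find x<0 with |R(x)|<1.
x=-0.53: |R|=0.6832
R=1: x+85/112x²=0 ⇒ x=−112/85=-1.3176; min R=1−1/(4·85/112)=0.6706>−1
Confirm numerically:
  x=-1.224: |R|=0.91301 <1
  x=-1.055: |R|=0.78971 <1
  x=-0.770: |R|=0.67997 <1
  x=-1.786: |R|=1.63483 >1
  x=-1.562: |R|=1.28967 >1
  x=-1.537: |R|=1.25587 >1
Interval (-1.3176, 0).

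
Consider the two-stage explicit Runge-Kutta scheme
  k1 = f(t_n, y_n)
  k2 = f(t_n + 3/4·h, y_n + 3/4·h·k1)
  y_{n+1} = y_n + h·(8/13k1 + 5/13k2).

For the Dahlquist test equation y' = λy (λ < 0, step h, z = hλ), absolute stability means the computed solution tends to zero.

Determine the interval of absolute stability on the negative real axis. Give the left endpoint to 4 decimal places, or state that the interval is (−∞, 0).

(-3.4667, 0).

With y'=λy (z=hλ):
  k1=λy_n ⇒ h·k1=z·y_n;  k2=λ(1+3/4z)y_n ⇒ h·k2=z(1+3/4z)y_n
  y_{n+1}/y_n = 1 + 8/13z + 5/13z(1+3/4z) = 1 + z + 15/52z²
  R(z) = 1 + z + 15/52z².

Boundary: |R(x)|=1, x<0.
x=-0.33: |R|=0.7014
R=1: x+15/52x²=0 ⇒ x=−52/15=-3.4667; min R=1−1/(4·15/52)=0.1333>−1
Confirm numerically:
  x=-3.343: |R|=0.88074 <1
  x=-1.791: |R|=0.13429 <1
  x=-1.746: |R|=0.13338 <1
  x=-3.903: |R|=1.49125 >1
  x=-3.784: |R|=1.34638 >1
So |R|<1 on (-3.4667, 0).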